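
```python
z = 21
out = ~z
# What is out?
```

Trace:
`z = 21` → z = 21
`out = ~z` → out = -22
So out = -22

Answer: -22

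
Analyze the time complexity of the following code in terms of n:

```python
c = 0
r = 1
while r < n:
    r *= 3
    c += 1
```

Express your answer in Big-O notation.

Each loop level contributes: log n. Multiplying the contributions gives O(log n).

Answer: O(log n)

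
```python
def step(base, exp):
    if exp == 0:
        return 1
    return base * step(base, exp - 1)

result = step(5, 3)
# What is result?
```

step(5, 3) = 5 * 5 * 5 = 125

Answer: 125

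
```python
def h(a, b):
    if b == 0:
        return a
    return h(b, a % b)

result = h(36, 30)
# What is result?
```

h(36, 30) -> h(30, 6) -> h(6, 0) -> 6

Answer: 6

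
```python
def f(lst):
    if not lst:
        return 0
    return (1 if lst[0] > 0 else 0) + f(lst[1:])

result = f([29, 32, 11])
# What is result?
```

Count of positive elements in [29, 32, 11] = 3

Answer: 3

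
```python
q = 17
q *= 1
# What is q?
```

Trace:
`q = 17` → q = 17
`q *= 1` → q = 17
So q = 17

Answer: 17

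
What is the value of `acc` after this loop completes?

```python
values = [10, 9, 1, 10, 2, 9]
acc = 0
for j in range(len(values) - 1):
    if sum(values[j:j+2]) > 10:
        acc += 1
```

Count windows with sum > 10
`acc` takes the values: 0 → 1 → 2 → 3 → 4

Answer: 4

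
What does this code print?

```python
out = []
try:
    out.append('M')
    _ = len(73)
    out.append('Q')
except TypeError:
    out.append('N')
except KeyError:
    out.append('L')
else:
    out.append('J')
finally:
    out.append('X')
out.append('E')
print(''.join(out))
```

Execution trace: 'M' (try body) → 'N' (except TypeError) → 'X' (finally) → 'E' (after the try/except). Output: MNXE

Answer: MNXE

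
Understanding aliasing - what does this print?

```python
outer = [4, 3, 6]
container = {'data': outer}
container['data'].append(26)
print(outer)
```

Key concept: dict holds reference to list.
Step by step:
`outer = [4, 3, 6]` → outer = [4, 3, 6]
`container = {'data': outer}` → container = {'data': [4, 3, 6]}
`container['data'].append(26)` → outer = [4, 3, 6, 26]; container = {'data': [4, 3, 6, 26]}
`print(outer)` → prints [4, 3, 6, 26]

Answer: [4, 3, 6, 26]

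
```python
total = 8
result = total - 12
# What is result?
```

Trace:
`total = 8` → total = 8
`result = total - 12` → result = -4
So result = -4

Answer: -4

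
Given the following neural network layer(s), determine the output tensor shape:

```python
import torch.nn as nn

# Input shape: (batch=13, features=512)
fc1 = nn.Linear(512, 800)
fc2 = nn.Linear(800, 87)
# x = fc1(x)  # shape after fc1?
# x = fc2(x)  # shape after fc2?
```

Input: (13, 512) -> after fc1: (13, 800) -> Output: (13, 87)

Answer: (13, 87)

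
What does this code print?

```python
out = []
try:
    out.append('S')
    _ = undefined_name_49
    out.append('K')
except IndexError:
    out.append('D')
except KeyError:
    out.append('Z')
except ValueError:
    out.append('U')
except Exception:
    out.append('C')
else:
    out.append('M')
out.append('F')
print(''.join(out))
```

Execution trace: 'S' (try body) → 'C' (except Exception) → 'F' (after the try/except). Output: SCF

Answer: SCF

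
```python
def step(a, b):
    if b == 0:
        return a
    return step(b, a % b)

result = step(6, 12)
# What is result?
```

step(6, 12) -> step(12, 6) -> step(6, 0) -> 6

Answer: 6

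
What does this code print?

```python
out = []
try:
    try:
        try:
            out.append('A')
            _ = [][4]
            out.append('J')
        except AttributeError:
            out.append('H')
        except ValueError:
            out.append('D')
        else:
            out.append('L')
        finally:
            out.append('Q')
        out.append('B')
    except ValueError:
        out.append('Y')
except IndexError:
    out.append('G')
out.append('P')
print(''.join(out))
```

Execution trace: 'A' (inner try body) → 'Q' (inner finally) → 'G' (outer except IndexError) → 'P' (after the try/except). Output: AQGP

Answer: AQGP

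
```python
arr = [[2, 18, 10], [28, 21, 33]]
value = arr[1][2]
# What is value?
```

Trace:
`arr = [[2, 18, 10], [28, 21, 33]]` → arr = [[2, 18, 10], [28, 21, 33]]
`value = arr[1][2]` → value = 33
So value = 33

Answer: 33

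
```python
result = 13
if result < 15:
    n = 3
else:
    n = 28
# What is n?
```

Trace:
`result = 13` → result = 13
`if result < 15: ...` → result < 15 is True → n = 3
So n = 3

Answer: 3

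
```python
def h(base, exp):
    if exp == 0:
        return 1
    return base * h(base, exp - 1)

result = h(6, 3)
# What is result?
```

h(6, 3) = 6 * 6 * 6 = 216

Answer: 216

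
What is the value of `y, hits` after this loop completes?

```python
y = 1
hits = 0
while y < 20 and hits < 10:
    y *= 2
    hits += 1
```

Double until >= 20 or 10 iterations
`y, hits` takes the values: (1, 0) → (2, 0) → (2, 1) → (4, 1) → (4, 2) → (8, 2) → (8, 3) → (16, 3) → (16, 4) → (32, 4) → (32, 5)

Answer: 32, 5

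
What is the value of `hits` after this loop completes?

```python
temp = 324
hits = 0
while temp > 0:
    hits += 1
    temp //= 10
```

Count digits by repeated division by 10
`hits` takes the values: 0 → 1 → 2 → 3

Answer: 3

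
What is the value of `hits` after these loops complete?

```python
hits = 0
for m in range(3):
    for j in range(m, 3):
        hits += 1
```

Upper triangle: 3 + 2 + ... + 1
`hits` takes the values: 0 → 1 → 2 → 3 → 4 → 5 → 6

Answer: 6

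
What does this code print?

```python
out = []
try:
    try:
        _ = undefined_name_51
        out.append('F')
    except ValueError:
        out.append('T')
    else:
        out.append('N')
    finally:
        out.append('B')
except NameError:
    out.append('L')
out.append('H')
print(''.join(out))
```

Execution trace: 'B' (finally) → 'L' (outer except NameError) → 'H' (after the try/except). Output: BLH

Answer: BLH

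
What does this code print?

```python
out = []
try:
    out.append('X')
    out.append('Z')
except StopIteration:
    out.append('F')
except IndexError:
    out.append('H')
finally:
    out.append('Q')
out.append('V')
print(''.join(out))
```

Execution trace: 'X' (try body) → 'Z' (try body, no exception) → 'Q' (finally) → 'V' (after the try/except). Output: XZQV

Answer: XZQV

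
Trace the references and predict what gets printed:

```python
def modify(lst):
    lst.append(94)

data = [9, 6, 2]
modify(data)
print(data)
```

Key concept: function modifies passed list.
Step by step:
`data = [9, 6, 2]` → data = [9, 6, 2]
`modify(data)` → data = [9, 6, 2, 94]
`print(data)` → prints [9, 6, 2, 94]

Answer: [9, 6, 2, 94]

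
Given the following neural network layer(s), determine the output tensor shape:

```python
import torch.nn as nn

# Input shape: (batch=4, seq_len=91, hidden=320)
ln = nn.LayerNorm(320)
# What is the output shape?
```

Input: (4, 91, 320) -> Output: (4, 91, 320)

Answer: (4, 91, 320)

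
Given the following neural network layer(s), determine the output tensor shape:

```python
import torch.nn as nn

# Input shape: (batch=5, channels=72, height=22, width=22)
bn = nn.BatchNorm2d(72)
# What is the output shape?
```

Input: (5, 72, 22, 22) -> Output: (5, 72, 22, 22)

Answer: (5, 72, 22, 22)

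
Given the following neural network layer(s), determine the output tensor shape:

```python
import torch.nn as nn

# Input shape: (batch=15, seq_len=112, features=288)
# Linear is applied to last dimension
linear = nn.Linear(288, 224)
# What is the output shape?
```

Input: (15, 112, 288) -> Output: (15, 112, 224)

Answer: (15, 112, 224)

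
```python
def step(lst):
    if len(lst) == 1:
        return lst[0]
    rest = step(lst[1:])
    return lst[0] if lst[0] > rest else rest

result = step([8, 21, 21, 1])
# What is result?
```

Recursive max over [8, 21, 21, 1] = 21

Answer: 21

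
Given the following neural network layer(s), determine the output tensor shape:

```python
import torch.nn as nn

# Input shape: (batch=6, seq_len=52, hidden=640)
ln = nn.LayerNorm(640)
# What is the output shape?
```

Input: (6, 52, 640) -> Output: (6, 52, 640)

Answer: (6, 52, 640)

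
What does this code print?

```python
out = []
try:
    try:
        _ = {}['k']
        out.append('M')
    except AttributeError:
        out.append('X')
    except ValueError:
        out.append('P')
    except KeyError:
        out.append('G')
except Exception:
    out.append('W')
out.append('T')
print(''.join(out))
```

Execution trace: 'G' (inner except KeyError) → 'T' (after the try/except). Output: GT

Answer: GT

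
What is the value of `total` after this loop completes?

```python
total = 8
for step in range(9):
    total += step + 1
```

Start at 8, add 1 to 9 = 53
`total` takes the values: 8 → 9 → 11 → 14 → 18 → 23 → 29 → 36 → 44 → 53

Answer: 53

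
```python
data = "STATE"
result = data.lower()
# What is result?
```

Trace:
`data = "STATE"` → data = 'STATE'
`result = data.lower()` → result = 'state'
So result = 'state'

Answer: 'state'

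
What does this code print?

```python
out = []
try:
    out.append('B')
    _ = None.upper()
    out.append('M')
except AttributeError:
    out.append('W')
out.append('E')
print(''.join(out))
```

Execution trace: 'B' (try body) → 'W' (except AttributeError) → 'E' (after the try/except). Output: BWE

Answer: BWE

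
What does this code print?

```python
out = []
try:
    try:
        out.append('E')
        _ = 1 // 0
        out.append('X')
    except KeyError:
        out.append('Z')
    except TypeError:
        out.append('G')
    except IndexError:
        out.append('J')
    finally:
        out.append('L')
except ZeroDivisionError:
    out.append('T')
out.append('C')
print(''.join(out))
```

Execution trace: 'E' (try body) → 'L' (finally) → 'T' (outer except ZeroDivisionError) → 'C' (after the try/except). Output: ELTC

Answer: ELTC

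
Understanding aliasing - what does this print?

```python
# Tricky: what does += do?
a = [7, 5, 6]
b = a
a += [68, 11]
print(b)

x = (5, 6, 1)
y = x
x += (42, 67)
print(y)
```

Key concept: += behavior differs for mutable vs immutable.
Step by step:
`a = [7, 5, 6]` → a = [7, 5, 6]
`b = a` → b = [7, 5, 6] (same object as a)
`a += [68, 11]` → a = [7, 5, 6, 68, 11] (same object as b); b = [7, 5, 6, 68, 11] (same object as a)
`print(b)` → prints [7, 5, 6, 68, 11]
`x = (5, 6, 1)` → x = (5, 6, 1)
`y = x` → y = (5, 6, 1)
`x += (42, 67)` → x = (5, 6, 1, 42, 67)
`print(y)` → prints (5, 6, 1)

Answer:
[7, 5, 6, 68, 11]
(5, 6, 1)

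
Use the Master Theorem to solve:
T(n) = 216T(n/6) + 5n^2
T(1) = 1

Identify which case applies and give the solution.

a=216, b=6, f(n)=5n^2. log_6(216) = 3. Since c=2 < 3, Case 1 applies: T(n) = Θ(n^log_b(a)) = O(n^3).

Answer: O(n^3) - Case 1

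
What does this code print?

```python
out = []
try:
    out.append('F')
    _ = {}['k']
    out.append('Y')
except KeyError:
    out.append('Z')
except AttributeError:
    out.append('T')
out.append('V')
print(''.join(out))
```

Execution trace: 'F' (try body) → 'Z' (except KeyError) → 'V' (after the try/except). Output: FZV

Answer: FZV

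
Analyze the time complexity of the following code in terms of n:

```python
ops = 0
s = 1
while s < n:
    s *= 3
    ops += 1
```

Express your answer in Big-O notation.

Each loop level contributes: log n. Multiplying the contributions gives O(log n).

Answer: O(log n)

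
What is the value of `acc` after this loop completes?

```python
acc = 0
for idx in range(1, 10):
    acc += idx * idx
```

Sum of squares 1² to 9² = 285
`acc` takes the values: 0 → 1 → 5 → 14 → 30 → 55 → 91 → 140 → 204 → 285

Answer: 285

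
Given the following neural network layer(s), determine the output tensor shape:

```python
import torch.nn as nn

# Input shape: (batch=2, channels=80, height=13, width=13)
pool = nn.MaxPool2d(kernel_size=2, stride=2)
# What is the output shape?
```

Input: (2, 80, 13, 13) -> Output: (2, 80, 6, 6)

Answer: (2, 80, 6, 6)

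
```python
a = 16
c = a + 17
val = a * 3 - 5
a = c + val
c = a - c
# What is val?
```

Trace:
`a = 16` → a = 16
`c = a + 17` → c = 33
`val = a * 3 - 5` → val = 43
`a = c + val` → a = 76
`c = a - c` → c = 43
So val = 43

Answer: 43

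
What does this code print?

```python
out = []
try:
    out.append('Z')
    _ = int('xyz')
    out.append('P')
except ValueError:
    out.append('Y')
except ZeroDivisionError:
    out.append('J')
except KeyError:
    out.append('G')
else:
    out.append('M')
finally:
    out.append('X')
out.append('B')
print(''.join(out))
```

Execution trace: 'Z' (try body) → 'Y' (except ValueError) → 'X' (finally) → 'B' (after the try/except). Output: ZYXB

Answer: ZYXB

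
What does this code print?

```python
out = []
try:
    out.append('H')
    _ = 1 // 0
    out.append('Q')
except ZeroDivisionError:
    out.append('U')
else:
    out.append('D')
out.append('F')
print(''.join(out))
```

Execution trace: 'H' (try body) → 'U' (except ZeroDivisionError) → 'F' (after the try/except). Output: HUF

Answer: HUF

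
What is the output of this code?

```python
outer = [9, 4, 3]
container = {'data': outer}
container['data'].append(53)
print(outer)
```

Key concept: dict holds reference to list.
Step by step:
`outer = [9, 4, 3]` → outer = [9, 4, 3]
`container = {'data': outer}` → container = {'data': [9, 4, 3]}
`container['data'].append(53)` → outer = [9, 4, 3, 53]; container = {'data': [9, 4, 3, 53]}
`print(outer)` → prints [9, 4, 3, 53]

Answer: [9, 4, 3, 53]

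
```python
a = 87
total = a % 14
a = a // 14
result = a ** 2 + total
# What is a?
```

Trace:
`a = 87` → a = 87
`total = a % 14` → total = 3
`a = a // 14` → a = 6
`result = a ** 2 + total` → result = 39
So a = 6

Answer: 6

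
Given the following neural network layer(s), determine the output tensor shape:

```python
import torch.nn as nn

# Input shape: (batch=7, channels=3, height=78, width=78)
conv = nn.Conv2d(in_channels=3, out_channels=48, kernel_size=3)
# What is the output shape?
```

Input: (7, 3, 78, 78) -> Output: (7, 48, 76, 76)

Answer: (7, 48, 76, 76)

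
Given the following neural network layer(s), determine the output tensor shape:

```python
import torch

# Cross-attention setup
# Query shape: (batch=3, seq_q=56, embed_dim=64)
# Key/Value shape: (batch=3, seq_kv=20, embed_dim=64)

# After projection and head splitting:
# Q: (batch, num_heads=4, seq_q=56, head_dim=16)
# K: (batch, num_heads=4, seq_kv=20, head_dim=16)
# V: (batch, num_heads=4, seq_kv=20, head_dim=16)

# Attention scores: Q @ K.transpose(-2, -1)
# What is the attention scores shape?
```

Input: (3, 56, 64) -> Output: (3, 4, 56, 20)

Answer: (3, 4, 56, 20)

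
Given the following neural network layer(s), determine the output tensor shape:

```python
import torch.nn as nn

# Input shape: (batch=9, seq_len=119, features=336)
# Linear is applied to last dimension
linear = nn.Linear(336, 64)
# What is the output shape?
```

Input: (9, 119, 336) -> Output: (9, 119, 64)

Answer: (9, 119, 64)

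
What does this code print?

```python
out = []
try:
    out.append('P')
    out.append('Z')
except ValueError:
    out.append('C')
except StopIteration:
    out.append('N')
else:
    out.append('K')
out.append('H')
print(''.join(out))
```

Execution trace: 'P' (try body) → 'Z' (try body, no exception) → 'K' (else) → 'H' (after the try/except). Output: PZKH

Answer: PZKH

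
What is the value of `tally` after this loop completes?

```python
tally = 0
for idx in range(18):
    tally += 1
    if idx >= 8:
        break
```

Loop breaks when idx reaches 8, tally is 9
`tally` takes the values: 0 → 1 → 2 → 3 → 4 → 5 → 6 → 7 → 8 → 9

Answer: 9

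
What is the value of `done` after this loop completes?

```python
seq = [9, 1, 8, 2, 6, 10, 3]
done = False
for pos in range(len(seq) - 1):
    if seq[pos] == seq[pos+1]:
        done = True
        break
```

Check consecutive duplicates in [9, 1, 8, 2, 6, 10, 3]
`done` takes the values: False

Answer: False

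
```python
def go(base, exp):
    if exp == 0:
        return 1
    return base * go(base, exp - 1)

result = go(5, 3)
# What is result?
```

go(5, 3) = 5 * 5 * 5 = 125

Answer: 125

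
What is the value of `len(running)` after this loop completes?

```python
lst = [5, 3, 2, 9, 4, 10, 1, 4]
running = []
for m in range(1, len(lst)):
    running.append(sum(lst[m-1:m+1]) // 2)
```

Number of 2-element averages
`running` takes the values: [] → [4] → [4, 2] → [4, 2, 5] → [4, 2, 5, 6] → [4, 2, 5, 6, 7] → [4, 2, 5, 6, 7, 5] → [4, 2, 5, 6, 7, 5, 2]
So `len(running)` = 7

Answer: 7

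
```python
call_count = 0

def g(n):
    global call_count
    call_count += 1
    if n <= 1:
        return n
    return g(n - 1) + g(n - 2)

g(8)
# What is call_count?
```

Calls(n) = 1 + Calls(n-1) + Calls(n-2); Calls(0)=Calls(1)=1. For n=8 this gives 67.

Answer: 67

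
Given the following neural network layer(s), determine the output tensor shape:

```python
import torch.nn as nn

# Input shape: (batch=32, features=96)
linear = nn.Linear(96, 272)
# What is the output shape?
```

Input: (32, 96) -> Output: (32, 272)

Answer: (32, 272)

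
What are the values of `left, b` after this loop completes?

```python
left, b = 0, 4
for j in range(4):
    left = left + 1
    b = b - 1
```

left goes 0→4, b goes 4→0
`left, b` takes the values: (0, 4) → (1, 4) → (1, 3) → (2, 3) → (2, 2) → (3, 2) → (3, 1) → (4, 1) → (4, 0)

Answer: 4, 0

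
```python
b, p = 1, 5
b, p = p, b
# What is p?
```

Trace:
`b, p = 1, 5` → b = 1; p = 5
`b, p = p, b` → b = 5; p = 1
So p = 1

Answer: 1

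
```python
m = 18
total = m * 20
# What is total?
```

Trace:
`m = 18` → m = 18
`total = m * 20` → total = 360
So total = 360

Answer: 360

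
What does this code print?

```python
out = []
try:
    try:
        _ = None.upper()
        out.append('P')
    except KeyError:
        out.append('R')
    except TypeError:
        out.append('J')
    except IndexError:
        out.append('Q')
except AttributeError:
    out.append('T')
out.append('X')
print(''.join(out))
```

Execution trace: 'T' (outer except AttributeError) → 'X' (after the try/except). Output: TX

Answer: TX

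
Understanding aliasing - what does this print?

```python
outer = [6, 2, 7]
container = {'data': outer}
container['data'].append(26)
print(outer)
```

Key concept: dict holds reference to list.
Step by step:
`outer = [6, 2, 7]` → outer = [6, 2, 7]
`container = {'data': outer}` → container = {'data': [6, 2, 7]}
`container['data'].append(26)` → outer = [6, 2, 7, 26]; container = {'data': [6, 2, 7, 26]}
`print(outer)` → prints [6, 2, 7, 26]

Answer: [6, 2, 7, 26]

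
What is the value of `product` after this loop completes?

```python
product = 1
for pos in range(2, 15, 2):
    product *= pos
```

Product of even numbers 2 to 14
`product` takes the values: 1 → 2 → 8 → 48 → 384 → 3840 → 46080 → 645120

Answer: 645120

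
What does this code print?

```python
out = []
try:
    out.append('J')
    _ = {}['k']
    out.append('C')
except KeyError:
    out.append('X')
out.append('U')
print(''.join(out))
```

Execution trace: 'J' (try body) → 'X' (except KeyError) → 'U' (after the try/except). Output: JXU

Answer: JXU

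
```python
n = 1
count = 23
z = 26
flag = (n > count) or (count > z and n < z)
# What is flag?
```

Trace:
`n = 1` → n = 1
`count = 23` → count = 23
`z = 26` → z = 26
`flag = (n > count) or (count > z and n < z)` → flag = False
So flag = False

Answer: False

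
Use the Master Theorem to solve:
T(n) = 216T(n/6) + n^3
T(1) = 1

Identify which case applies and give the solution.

a=216, b=6, f(n)=n^3. log_6(216) = 3. Since c=3 = 3, Case 2 applies: T(n) = Θ(n^log_b(a) · log n) = O(n^3 log n).

Answer: O(n^3 log n) - Case 2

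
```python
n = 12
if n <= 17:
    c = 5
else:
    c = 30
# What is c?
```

Trace:
`n = 12` → n = 12
`if n <= 17: ...` → n <= 17 is True → c = 5
So c = 5

Answer: 5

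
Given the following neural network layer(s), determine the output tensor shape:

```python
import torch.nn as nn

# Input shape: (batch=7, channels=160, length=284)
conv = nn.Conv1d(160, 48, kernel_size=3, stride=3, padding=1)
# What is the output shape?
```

Input: (7, 160, 284) -> Output: (7, 48, 95)

Answer: (7, 48, 95)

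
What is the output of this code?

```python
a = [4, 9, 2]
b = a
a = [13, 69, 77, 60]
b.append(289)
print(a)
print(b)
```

Key concept: rebinding vs mutation: a is rebound to a new list, b still points at the original.
Step by step:
`a = [4, 9, 2]` → a = [4, 9, 2]
`b = a` → b = [4, 9, 2] (same object as a)
`a = [13, 69, 77, 60]` → a = [13, 69, 77, 60]
`b.append(289)` → b = [4, 9, 2, 289]
`print(a)` → prints [13, 69, 77, 60]
`print(b)` → prints [4, 9, 2, 289]

Answer:
[13, 69, 77, 60]
[4, 9, 2, 289]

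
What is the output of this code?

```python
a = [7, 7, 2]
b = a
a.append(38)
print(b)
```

Key concept: basic list aliasing.
Step by step:
`a = [7, 7, 2]` → a = [7, 7, 2]
`b = a` → b = [7, 7, 2] (same object as a)
`a.append(38)` → a = [7, 7, 2, 38] (same object as b); b = [7, 7, 2, 38] (same object as a)
`print(b)` → prints [7, 7, 2, 38]

Answer: [7, 7, 2, 38]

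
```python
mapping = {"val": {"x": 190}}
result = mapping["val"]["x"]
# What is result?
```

Trace:
`mapping = {"val": {"x": 190}}` → mapping = {'val': {'x': 190}}
`result = mapping["val"]["x"]` → result = 190
So result = 190

Answer: 190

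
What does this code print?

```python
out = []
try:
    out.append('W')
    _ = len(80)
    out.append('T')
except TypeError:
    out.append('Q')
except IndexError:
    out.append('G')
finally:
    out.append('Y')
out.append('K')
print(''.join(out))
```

Execution trace: 'W' (try body) → 'Q' (except TypeError) → 'Y' (finally) → 'K' (after the try/except). Output: WQYK

Answer: WQYK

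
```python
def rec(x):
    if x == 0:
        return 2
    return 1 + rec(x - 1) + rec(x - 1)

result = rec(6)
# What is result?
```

rec(x) = 1 + 2·rec(x-1), rec(0)=2. Closed form: (2+1)·2^6 - 1 = 191.

Answer: 191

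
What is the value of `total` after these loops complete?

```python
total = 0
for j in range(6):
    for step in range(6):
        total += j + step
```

Sum of all j+step for j,step in 6x6
`total` takes the values: 0 → 1 → 3 → 6 → 10 → 15 → 16 → 18 → 21 → 25 → 30 → 36 → 38 → 41 → 45 → 50 → 56 → 63 → 66 → 70 → 75 → 81 → 88 → 96 → 100 → 105 → 111 → 118 → 126 → 135 → 140 → 146 → 153 → 161 → 170 → 180

Answer: 180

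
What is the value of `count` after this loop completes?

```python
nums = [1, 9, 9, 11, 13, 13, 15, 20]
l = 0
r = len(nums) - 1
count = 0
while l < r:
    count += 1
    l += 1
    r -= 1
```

Iterations until pointers meet (list length 8)
`count` takes the values: 0 → 1 → 2 → 3 → 4

Answer: 4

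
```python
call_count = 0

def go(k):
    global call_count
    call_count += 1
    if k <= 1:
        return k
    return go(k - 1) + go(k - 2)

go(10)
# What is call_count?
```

Calls(k) = 1 + Calls(k-1) + Calls(k-2); Calls(0)=Calls(1)=1. For k=10 this gives 177.

Answer: 177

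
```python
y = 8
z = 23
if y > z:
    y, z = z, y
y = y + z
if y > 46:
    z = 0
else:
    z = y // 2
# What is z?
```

Trace:
`y = 8` → y = 8
`z = 23` → z = 23
`if y > z: ...` → y > z is False → no variable changes
`y = y + z` → y = 31
`if y > 46: ...` → y > 46 is False, take else branch → z = 15
So z = 15

Answer: 15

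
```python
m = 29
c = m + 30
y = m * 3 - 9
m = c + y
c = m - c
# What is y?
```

Trace:
`m = 29` → m = 29
`c = m + 30` → c = 59
`y = m * 3 - 9` → y = 78
`m = c + y` → m = 137
`c = m - c` → c = 78
So y = 78

Answer: 78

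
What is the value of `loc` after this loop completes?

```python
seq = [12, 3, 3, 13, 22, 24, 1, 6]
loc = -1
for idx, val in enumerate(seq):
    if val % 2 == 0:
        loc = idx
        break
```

First even number index in [12, 3, 3, 13, 22, 24, 1, 6]
`loc` takes the values: -1 → 0

Answer: 0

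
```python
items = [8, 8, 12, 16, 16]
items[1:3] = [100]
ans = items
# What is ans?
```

Trace:
`items = [8, 8, 12, 16, 16]` → items = [8, 8, 12, 16, 16]
`items[1:3] = [100]` → items = [8, 100, 16, 16]
`ans = items` → ans = [8, 100, 16, 16]
So ans = [8, 100, 16, 16]

Answer: [8, 100, 16, 16]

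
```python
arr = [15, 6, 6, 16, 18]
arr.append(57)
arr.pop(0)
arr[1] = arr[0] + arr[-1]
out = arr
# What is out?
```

Trace:
`arr = [15, 6, 6, 16, 18]` → arr = [15, 6, 6, 16, 18]
`arr.append(57)` → arr = [15, 6, 6, 16, 18, 57]
`arr.pop(0)` → arr = [6, 6, 16, 18, 57]
`arr[1] = arr[0] + arr[-1]` → arr = [6, 63, 16, 18, 57]
`out = arr` → out = [6, 63, 16, 18, 57]
So out = [6, 63, 16, 18, 57]

Answer: [6, 63, 16, 18, 57]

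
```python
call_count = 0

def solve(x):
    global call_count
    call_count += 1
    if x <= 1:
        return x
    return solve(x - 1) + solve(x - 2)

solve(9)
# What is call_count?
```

Calls(x) = 1 + Calls(x-1) + Calls(x-2); Calls(0)=Calls(1)=1. For x=9 this gives 109.

Answer: 109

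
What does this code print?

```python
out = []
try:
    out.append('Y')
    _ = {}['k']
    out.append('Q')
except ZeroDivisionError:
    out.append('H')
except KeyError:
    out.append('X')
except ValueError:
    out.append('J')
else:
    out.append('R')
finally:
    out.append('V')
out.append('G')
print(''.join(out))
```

Execution trace: 'Y' (try body) → 'X' (except KeyError) → 'V' (finally) → 'G' (after the try/except). Output: YXVG

Answer: YXVG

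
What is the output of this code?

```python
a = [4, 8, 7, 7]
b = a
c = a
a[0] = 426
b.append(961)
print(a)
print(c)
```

Key concept: multiple aliases.
Step by step:
`a = [4, 8, 7, 7]` → a = [4, 8, 7, 7]
`b = a` → b = [4, 8, 7, 7] (same object as a)
`c = a` → c = [4, 8, 7, 7] (same object as a, b)
`a[0] = 426` → a = [426, 8, 7, 7] (same object as b, c); b = [426, 8, 7, 7] (same object as a, c); c = [426, 8, 7, 7] (same object as a, b)
`b.append(961)` → a = [426, 8, 7, 7, 961] (same object as b, c); b = [426, 8, 7, 7, 961] (same object as a, c); c = [426, 8, 7, 7, 961] (same object as a, b)
`print(a)` → prints [426, 8, 7, 7, 961]
`print(c)` → prints [426, 8, 7, 7, 961]

Answer:
[426, 8, 7, 7, 961]
[426, 8, 7, 7, 961]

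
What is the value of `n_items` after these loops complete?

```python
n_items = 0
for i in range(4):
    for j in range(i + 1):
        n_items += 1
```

Triangle: 1 + 2 + ... + 4
`n_items` takes the values: 0 → 1 → 2 → 3 → 4 → 5 → 6 → 7 → 8 → 9 → 10

Answer: 10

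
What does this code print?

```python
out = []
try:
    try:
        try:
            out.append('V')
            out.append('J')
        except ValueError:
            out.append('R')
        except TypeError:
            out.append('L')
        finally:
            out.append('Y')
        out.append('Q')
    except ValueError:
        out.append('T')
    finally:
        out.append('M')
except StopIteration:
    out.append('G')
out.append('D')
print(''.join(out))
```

Execution trace: 'V' (inner try body) → 'J' (inner try body, no exception) → 'Y' (inner finally) → 'Q' (try body, no exception) → 'M' (finally) → 'D' (after the try/except). Output: VJYQMD

Answer: VJYQMD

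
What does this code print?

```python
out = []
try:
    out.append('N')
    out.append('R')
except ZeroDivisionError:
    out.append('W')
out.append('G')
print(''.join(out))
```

Execution trace: 'N' (try body) → 'R' (try body, no exception) → 'G' (after the try/except). Output: NRG

Answer: NRG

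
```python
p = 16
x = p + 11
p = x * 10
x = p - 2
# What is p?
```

Trace:
`p = 16` → p = 16
`x = p + 11` → x = 27
`p = x * 10` → p = 270
`x = p - 2` → x = 268
So p = 270

Answer: 270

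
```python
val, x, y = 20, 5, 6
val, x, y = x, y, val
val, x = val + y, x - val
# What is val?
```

Trace:
`val, x, y = 20, 5, 6` → val = 20; x = 5; y = 6
`val, x, y = x, y, val` → val = 5; x = 6; y = 20
`val, x = val + y, x - val` → val = 25; x = 1
So val = 25

Answer: 25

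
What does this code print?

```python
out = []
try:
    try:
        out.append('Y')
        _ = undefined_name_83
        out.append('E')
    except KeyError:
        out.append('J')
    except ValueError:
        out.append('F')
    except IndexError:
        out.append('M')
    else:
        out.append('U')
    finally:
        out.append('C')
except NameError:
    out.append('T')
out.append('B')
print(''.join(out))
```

Execution trace: 'Y' (try body) → 'C' (finally) → 'T' (outer except NameError) → 'B' (after the try/except). Output: YCTB

Answer: YCTB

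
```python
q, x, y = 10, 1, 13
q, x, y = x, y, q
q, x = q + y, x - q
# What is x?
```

Trace:
`q, x, y = 10, 1, 13` → q = 10; x = 1; y = 13
`q, x, y = x, y, q` → q = 1; x = 13; y = 10
`q, x = q + y, x - q` → q = 11; x = 12
So x = 12

Answer: 12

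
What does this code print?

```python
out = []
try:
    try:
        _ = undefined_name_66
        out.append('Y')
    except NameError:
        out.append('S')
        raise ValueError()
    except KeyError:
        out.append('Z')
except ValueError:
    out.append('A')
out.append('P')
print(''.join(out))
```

Execution trace: 'S' (inner except NameError) → 'A' (outer except ValueError) → 'P' (after the try/except). Output: SAP

Answer: SAP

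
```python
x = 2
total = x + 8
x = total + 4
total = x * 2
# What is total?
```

Trace:
`x = 2` → x = 2
`total = x + 8` → total = 10
`x = total + 4` → x = 14
`total = x * 2` → total = 28
So total = 28

Answer: 28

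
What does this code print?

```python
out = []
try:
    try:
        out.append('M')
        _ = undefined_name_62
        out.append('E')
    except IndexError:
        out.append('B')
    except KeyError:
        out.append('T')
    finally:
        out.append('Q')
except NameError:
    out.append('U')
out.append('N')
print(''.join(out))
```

Execution trace: 'M' (try body) → 'Q' (finally) → 'U' (outer except NameError) → 'N' (after the try/except). Output: MQUN

Answer: MQUN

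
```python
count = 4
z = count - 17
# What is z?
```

Trace:
`count = 4` → count = 4
`z = count - 17` → z = -13
So z = -13

Answer: -13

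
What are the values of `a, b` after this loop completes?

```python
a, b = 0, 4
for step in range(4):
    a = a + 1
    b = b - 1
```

a goes 0→4, b goes 4→0
`a, b` takes the values: (0, 4) → (1, 4) → (1, 3) → (2, 3) → (2, 2) → (3, 2) → (3, 1) → (4, 1) → (4, 0)

Answer: 4, 0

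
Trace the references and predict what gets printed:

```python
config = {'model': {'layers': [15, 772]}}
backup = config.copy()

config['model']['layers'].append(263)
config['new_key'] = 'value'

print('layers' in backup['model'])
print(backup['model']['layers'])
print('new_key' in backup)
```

Key concept: shallow copy gotcha with nested dict.
Step by step:
`config = {'model': {'layers': [15, 772]}}` → config = {'model': {'layers': [15, 772]}}
`backup = config.copy()` → backup = {'model': {'layers': [15, 772]}}
`config['model']['layers'].append(263)` → config = {'model': {'layers': [15, 772, 263]}}; backup = {'model': {'layers': [15, 772, 263]}}
`config['new_key'] = 'value'` → config = {'model': {'layers': [15, 772, 263]}, 'new_key': 'value'}
`print('layers' in backup['model'])` → prints True
`print(backup['model']['layers'])` → prints [15, 772, 263]
`print('new_key' in backup)` → prints False

Answer:
True
[15, 772, 263]
False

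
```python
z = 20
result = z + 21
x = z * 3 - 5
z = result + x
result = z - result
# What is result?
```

Trace:
`z = 20` → z = 20
`result = z + 21` → result = 41
`x = z * 3 - 5` → x = 55
`z = result + x` → z = 96
`result = z - result` → result = 55
So result = 55

Answer: 55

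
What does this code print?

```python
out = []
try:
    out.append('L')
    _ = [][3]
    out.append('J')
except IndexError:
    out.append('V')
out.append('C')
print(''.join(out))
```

Execution trace: 'L' (try body) → 'V' (except IndexError) → 'C' (after the try/except). Output: LVC

Answer: LVC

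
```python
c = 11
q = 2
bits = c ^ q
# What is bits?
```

Trace:
`c = 11` → c = 11
`q = 2` → q = 2
`bits = c ^ q` → bits = 9
So bits = 9

Answer: 9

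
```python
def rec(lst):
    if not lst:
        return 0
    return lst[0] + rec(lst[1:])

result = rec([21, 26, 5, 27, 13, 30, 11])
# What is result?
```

21 + 26 + 5 + 27 + 13 + 30 + 11 + 0 = 133

Answer: 133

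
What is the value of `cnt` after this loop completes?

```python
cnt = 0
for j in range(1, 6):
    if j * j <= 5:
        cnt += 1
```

Count numbers where j² ≤ 5
`cnt` takes the values: 0 → 1 → 2

Answer: 2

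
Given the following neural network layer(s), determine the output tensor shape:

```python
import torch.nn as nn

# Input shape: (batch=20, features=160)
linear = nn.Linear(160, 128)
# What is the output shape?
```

Input: (20, 160) -> Output: (20, 128)

Answer: (20, 128)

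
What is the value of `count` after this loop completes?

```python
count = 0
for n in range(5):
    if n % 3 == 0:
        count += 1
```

Count numbers divisible by 3 in range(5)
`count` takes the values: 0 → 1 → 2

Answer: 2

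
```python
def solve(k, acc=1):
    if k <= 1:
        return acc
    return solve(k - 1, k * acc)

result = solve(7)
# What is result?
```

Accumulator trace (n, acc): (7, 1) -> (6, 7) -> (5, 42) -> (4, 210) -> (3, 840) -> (2, 2520) -> (1, 5040) -> return 5040

Answer: 5040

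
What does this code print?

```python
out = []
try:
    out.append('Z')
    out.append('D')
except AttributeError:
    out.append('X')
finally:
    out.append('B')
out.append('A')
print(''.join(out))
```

Execution trace: 'Z' (try body) → 'D' (try body, no exception) → 'B' (finally) → 'A' (after the try/except). Output: ZDBA

Answer: ZDBA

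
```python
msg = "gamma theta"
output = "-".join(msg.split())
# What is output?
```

Trace:
`msg = "gamma theta"` → msg = 'gamma theta'
`output = "-".join(msg.split())` → output = 'gamma-theta'
So output = 'gamma-theta'

Answer: 'gamma-theta'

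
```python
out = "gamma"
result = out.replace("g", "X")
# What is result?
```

Trace:
`out = "gamma"` → out = 'gamma'
`result = out.replace("g", "X")` → result = 'Xamma'
So result = 'Xamma'

Answer: 'Xamma'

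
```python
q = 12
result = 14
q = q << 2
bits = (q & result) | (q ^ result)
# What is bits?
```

Trace:
`q = 12` → q = 12
`result = 14` → result = 14
`q = q << 2` → q = 48
`bits = (q & result) | (q ^ result)` → bits = 62
So bits = 62

Answer: 62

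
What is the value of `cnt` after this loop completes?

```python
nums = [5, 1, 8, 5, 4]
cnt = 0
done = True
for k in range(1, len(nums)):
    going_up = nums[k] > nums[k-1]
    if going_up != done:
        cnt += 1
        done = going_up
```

Count direction changes in [5, 1, 8, 5, 4]
`cnt` takes the values: 0 → 1 → 2 → 3

Answer: 3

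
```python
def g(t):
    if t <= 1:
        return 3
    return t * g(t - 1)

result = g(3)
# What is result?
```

g(3) = 3 * 2 * 3 = 18

Answer: 18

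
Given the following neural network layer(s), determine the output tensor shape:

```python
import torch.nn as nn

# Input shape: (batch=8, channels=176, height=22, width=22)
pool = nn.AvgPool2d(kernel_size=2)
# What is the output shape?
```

Input: (8, 176, 22, 22) -> Output: (8, 176, 11, 11)

Answer: (8, 176, 11, 11)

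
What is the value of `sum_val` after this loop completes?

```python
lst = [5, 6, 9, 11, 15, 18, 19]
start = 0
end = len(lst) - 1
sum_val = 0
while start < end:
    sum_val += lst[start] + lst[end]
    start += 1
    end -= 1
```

Sum of pairs from ends
`sum_val` takes the values: 0 → 24 → 48 → 72

Answer: 72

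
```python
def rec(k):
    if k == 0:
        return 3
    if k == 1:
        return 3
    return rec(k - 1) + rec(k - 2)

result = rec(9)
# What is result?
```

Build up from base cases: rec(0)=3, rec(1)=3, rec(2)=6, rec(3)=9, rec(4)=15, rec(5)=24, rec(6)=39, ..., rec(9)=165

Answer: 165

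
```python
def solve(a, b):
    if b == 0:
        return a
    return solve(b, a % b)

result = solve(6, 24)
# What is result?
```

solve(6, 24) -> solve(24, 6) -> solve(6, 0) -> 6

Answer: 6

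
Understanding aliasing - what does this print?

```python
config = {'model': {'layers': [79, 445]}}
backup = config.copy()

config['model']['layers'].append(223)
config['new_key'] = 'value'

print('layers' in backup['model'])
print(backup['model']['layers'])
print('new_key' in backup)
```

Key concept: shallow copy gotcha with nested dict.
Step by step:
`config = {'model': {'layers': [79, 445]}}` → config = {'model': {'layers': [79, 445]}}
`backup = config.copy()` → backup = {'model': {'layers': [79, 445]}}
`config['model']['layers'].append(223)` → config = {'model': {'layers': [79, 445, 223]}}; backup = {'model': {'layers': [79, 445, 223]}}
`config['new_key'] = 'value'` → config = {'model': {'layers': [79, 445, 223]}, 'new_key': 'value'}
`print('layers' in backup['model'])` → prints True
`print(backup['model']['layers'])` → prints [79, 445, 223]
`print('new_key' in backup)` → prints False

Answer:
True
[79, 445, 223]
False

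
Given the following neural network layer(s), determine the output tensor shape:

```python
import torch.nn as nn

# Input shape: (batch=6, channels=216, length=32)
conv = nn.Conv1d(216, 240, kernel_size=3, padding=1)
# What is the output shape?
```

Input: (6, 216, 32) -> Output: (6, 240, 32)

Answer: (6, 240, 32)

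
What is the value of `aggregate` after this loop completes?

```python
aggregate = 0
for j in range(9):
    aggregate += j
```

Sum of 0 to 8 = 36
`aggregate` takes the values: 0 → 1 → 3 → 6 → 10 → 15 → 21 → 28 → 36

Answer: 36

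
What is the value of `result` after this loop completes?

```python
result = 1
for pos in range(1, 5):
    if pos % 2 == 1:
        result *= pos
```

Product of odd numbers 1 to 4
`result` takes the values: 1 → 3

Answer: 3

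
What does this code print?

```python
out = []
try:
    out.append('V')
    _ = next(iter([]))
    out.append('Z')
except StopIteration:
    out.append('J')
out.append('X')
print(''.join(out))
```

Execution trace: 'V' (try body) → 'J' (except StopIteration) → 'X' (after the try/except). Output: VJX

Answer: VJX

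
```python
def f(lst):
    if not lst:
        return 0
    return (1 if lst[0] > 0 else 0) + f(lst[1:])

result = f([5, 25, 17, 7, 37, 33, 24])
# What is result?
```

Count of positive elements in [5, 25, 17, 7, 37, 33, 24] = 7

Answer: 7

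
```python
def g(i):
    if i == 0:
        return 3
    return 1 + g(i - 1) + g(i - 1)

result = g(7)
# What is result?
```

g(i) = 1 + 2·g(i-1), g(0)=3. Closed form: (3+1)·2^7 - 1 = 511.

Answer: 511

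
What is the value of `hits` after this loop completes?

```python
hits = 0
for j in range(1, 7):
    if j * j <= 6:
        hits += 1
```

Count numbers where j² ≤ 6
`hits` takes the values: 0 → 1 → 2

Answer: 2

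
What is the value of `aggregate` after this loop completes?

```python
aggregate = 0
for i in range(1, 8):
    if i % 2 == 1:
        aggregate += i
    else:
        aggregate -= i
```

Add odd, subtract even
`aggregate` takes the values: 0 → 1 → -1 → 2 → -2 → 3 → -3 → 4

Answer: 4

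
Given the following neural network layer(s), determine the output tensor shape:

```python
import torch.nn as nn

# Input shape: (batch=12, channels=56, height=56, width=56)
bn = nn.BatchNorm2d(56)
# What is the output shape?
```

Input: (12, 56, 56, 56) -> Output: (12, 56, 56, 56)

Answer: (12, 56, 56, 56)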